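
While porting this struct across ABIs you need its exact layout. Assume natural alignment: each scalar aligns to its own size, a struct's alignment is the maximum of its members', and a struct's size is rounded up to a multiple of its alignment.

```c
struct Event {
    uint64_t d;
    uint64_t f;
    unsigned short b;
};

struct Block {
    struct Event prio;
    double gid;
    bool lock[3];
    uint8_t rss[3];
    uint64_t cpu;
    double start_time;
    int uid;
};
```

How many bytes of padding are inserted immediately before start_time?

Event: @0: d [8B, align 8] → 8; @8: f [8B, align 8] → 16; @16: b [2B, align 2] → 18; +6 tail pad (align 8); size 24, align 8
@0: prio [24B, align 8] → 24
@24: gid [8B, align 8] → 32
@32: lock [3B, align 1] → 35
@35: rss [3B, align 1] → 38
+2 pad (align 8)
@40: cpu [8B, align 8] → 48
@48: start_time [8B, align 8] → 56

0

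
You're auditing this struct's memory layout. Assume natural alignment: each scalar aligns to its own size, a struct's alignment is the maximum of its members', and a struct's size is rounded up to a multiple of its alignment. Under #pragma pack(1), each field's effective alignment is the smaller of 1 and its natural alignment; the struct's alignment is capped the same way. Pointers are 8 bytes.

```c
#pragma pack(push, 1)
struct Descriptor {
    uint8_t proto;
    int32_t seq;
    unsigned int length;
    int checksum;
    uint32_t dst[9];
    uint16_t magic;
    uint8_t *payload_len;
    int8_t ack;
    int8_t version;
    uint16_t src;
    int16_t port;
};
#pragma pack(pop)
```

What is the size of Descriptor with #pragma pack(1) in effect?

65

@0: proto [1B, align 1] → 1
@1: seq [4B, align 1] → 5
@5: length [4B, align 1] → 9
@9: checksum [4B, align 1] → 13
@13: dst [36B, align 1] → 49
@49: magic [2B, align 1] → 51
@51: payload_len [8B, align 1] → 59
@59: ack [1B, align 1] → 60
@60: version [1B, align 1] → 61
@61: src [2B, align 1] → 63
@63: port [2B, align 1] → 65
size 65, align 1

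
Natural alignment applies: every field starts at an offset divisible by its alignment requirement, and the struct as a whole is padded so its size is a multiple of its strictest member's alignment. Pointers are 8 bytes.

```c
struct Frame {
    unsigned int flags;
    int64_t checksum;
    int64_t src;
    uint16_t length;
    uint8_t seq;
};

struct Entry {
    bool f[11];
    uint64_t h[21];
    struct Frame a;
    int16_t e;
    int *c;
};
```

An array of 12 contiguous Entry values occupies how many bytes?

2784

Frame: flags at 0 (size 4, align 4) → ends 4; pad 4 to align 8 for checksum; checksum at 8 (size 8, align 8) → ends 16; src at 16 (size 8, align 8) → ends 24; length at 24 (size 2, align 2) → ends 26; seq at 26 (size 1, align 1) → ends 27; tail pad 5 to reach multiple of 8; total 32 bytes, alignment 8
f at 0 (size 11, align 1) → ends 11
pad 5 to align 8 for h
h at 16 (size 168, align 8) → ends 184
a at 184 (size 32, align 8) → ends 216
e at 216 (size 2, align 2) → ends 218
pad 6 to align 8 for c
c at 224 (size 8, align 8) → ends 232
total 232 bytes, alignment 8
array of 12: 12 × 232 = 2784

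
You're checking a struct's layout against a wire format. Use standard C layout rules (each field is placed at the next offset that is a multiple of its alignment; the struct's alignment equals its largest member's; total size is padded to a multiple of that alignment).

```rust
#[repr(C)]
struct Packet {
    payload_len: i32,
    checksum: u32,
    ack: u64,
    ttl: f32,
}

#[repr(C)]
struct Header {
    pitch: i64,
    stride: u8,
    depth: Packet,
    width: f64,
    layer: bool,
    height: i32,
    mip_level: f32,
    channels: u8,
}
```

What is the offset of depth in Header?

16

Packet: payload_len at 0 (size 4, align 4) → ends 4; checksum at 4 (size 4, align 4) → ends 8; ack at 8 (size 8, align 8) → ends 16; ttl at 16 (size 4, align 4) → ends 20; tail pad 4 to reach multiple of 8; total 24 bytes, alignment 8
pitch at 0 (size 8, align 8) → ends 8
stride at 8 (size 1, align 1) → ends 9
pad 7 to align 8 for depth
depth at 16 (size 24, align 8) → ends 40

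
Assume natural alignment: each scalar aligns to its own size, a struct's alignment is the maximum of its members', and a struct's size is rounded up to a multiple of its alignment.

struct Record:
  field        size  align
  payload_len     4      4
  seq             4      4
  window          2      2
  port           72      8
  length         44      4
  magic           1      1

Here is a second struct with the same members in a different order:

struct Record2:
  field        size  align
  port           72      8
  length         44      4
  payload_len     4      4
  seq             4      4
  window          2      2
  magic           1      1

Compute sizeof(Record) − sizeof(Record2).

@0: payload_len [4B, align 4] → 4
@4: seq [4B, align 4] → 8
@8: window [2B, align 2] → 10
+6 pad (align 8)
@16: port [72B, align 8] → 88
@88: length [44B, align 4] → 132
@132: magic [1B, align 1] → 133
+3 tail pad (align 8)
size 136, align 8
— Record2 —
@0: port [72B, align 8] → 72
@72: length [44B, align 4] → 116
@116: payload_len [4B, align 4] → 120
@120: seq [4B, align 4] → 124
@124: window [2B, align 2] → 126
@126: magic [1B, align 1] → 127
+1 tail pad (align 8)
size 128, align 8
136 − 128 = 8

8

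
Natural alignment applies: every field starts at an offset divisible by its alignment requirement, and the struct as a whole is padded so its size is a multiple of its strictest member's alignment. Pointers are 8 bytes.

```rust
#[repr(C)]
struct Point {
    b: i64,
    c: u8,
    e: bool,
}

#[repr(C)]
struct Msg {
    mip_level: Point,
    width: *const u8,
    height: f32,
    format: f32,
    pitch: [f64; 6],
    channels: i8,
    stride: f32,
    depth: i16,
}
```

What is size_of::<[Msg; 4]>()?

384

Point: @0: b [8B, align 8] → 8; @8: c [1B, align 1] → 9; @9: e [1B, align 1] → 10; +6 tail pad (align 8); size 16, align 8
@0: mip_level [16B, align 8] → 16
@16: width [8B, align 8] → 24
@24: height [4B, align 4] → 28
@28: format [4B, align 4] → 32
@32: pitch [48B, align 8] → 80
@80: channels [1B, align 1] → 81
+3 pad (align 4)
@84: stride [4B, align 4] → 88
@88: depth [2B, align 2] → 90
+6 tail pad (align 8)
size 96, align 8
array of 4: 4 × 96 = 384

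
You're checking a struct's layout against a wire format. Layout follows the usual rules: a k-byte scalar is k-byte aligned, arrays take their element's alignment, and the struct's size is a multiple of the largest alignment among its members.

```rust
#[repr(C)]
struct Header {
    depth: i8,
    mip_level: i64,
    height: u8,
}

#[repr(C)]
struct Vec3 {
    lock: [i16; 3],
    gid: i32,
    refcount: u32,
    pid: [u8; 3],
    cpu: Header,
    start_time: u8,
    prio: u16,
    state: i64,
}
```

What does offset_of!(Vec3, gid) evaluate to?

Header: @0: depth [1B, align 1] → 1; +7 pad (align 8); @8: mip_level [8B, align 8] → 16; @16: height [1B, align 1] → 17; +7 tail pad (align 8); size 24, align 8
@0: lock [6B, align 2] → 6
+2 pad (align 4)
@8: gid [4B, align 4] → 12

8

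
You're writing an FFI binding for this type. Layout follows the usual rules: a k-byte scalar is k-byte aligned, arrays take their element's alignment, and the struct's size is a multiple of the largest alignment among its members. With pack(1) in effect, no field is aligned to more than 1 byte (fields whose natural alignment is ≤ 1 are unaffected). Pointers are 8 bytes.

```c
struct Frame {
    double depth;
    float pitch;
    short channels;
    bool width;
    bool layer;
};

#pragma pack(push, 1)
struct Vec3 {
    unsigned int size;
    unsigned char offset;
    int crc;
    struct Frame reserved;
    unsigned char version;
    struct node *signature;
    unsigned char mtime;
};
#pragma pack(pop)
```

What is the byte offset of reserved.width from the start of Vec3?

Frame: 0..8  depth  (8B, 8-aligned); 8..12  pitch  (4B, 4-aligned); 12..14  channels  (2B, 2-aligned); 14..15  width  (1B, 1-aligned); 15..16  layer  (1B, 1-aligned); sizeof = 16, alignof = 8
0..4  size  (4B, 1-aligned)
4..5  offset  (1B, 1-aligned)
5..9  crc  (4B, 1-aligned)
9..25  reserved  (16B, 1-aligned)
within Frame: width at 14
9 + 14 = 23

23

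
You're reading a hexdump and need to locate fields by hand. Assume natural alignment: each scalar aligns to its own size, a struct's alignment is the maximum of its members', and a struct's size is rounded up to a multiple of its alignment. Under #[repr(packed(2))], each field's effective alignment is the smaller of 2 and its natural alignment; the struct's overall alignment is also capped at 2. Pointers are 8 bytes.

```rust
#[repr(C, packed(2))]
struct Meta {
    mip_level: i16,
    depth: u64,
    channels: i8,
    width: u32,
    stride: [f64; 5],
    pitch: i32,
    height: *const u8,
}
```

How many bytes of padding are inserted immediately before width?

1

@0: mip_level [2B, align 2] → 2
@2: depth [8B, align 2] → 10
@10: channels [1B, align 1] → 11
+1 pad (align 2)
@12: width [4B, align 2] → 16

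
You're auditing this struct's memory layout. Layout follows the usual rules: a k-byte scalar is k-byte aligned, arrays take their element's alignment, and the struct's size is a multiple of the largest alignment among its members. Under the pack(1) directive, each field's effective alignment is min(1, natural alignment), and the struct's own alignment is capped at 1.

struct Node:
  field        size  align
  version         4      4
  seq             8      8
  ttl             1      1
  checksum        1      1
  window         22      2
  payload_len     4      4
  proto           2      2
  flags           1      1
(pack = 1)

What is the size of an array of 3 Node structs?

129

0..4  version  (4B, 1-aligned)
4..12  seq  (8B, 1-aligned)
12..13  ttl  (1B, 1-aligned)
13..14  checksum  (1B, 1-aligned)
14..36  window  (22B, 1-aligned)
36..40  payload_len  (4B, 1-aligned)
40..42  proto  (2B, 1-aligned)
42..43  flags  (1B, 1-aligned)
sizeof = 43, alignof = 1
array of 3: 3 × 43 = 129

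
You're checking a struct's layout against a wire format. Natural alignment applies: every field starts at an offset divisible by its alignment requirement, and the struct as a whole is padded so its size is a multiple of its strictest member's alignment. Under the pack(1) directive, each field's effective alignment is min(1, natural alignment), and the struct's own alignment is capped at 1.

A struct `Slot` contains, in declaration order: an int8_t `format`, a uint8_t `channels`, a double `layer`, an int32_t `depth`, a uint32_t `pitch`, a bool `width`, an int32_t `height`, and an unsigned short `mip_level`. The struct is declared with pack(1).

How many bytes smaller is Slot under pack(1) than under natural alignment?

15

natural layout:
  @0: format [1B, align 1] → 1
  @1: channels [1B, align 1] → 2
  +6 pad (align 8)
  @8: layer [8B, align 8] → 16
  @16: depth [4B, align 4] → 20
  @20: pitch [4B, align 4] → 24
  @24: width [1B, align 1] → 25
  +3 pad (align 4)
  @28: height [4B, align 4] → 32
  @32: mip_level [2B, align 2] → 34
  +6 tail pad (align 8)
  size 40, align 8
packed(1) layout:
  @0: format [1B, align 1] → 1
  @1: channels [1B, align 1] → 2
  @2: layer [8B, align 1] → 10
  @10: depth [4B, align 1] → 14
  @14: pitch [4B, align 1] → 18
  @18: width [1B, align 1] → 19
  @19: height [4B, align 1] → 23
  @23: mip_level [2B, align 1] → 25
  size 25, align 1
40 − 25 = 15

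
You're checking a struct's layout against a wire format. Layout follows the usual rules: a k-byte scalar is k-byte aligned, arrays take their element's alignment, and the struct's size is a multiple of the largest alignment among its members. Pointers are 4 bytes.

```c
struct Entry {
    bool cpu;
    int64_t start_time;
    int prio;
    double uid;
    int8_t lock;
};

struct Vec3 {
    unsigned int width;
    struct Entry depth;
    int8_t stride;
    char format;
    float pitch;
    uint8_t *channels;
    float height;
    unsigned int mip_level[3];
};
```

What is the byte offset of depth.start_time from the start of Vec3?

16

Entry: 0..1  cpu  (1B, 1-aligned); 1..8  -- padding (7B); 8..16  start_time  (8B, 8-aligned); 16..20  prio  (4B, 4-aligned); 20..24  -- padding (4B); 24..32  uid  (8B, 8-aligned); 32..33  lock  (1B, 1-aligned); 33..40  -- tail padding (7B); sizeof = 40, alignof = 8
0..4  width  (4B, 4-aligned)
4..8  -- padding (4B)
8..48  depth  (40B, 8-aligned)
within Entry: start_time at 8
8 + 8 = 16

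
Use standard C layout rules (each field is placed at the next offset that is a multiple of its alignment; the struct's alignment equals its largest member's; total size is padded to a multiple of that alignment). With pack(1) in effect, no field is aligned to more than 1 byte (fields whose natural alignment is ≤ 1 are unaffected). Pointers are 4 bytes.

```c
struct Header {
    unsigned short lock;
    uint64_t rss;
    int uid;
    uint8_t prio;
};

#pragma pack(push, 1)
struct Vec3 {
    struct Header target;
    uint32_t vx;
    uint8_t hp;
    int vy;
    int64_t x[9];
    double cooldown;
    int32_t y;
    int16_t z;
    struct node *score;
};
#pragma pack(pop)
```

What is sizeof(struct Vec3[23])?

Header: lock at 0 (size 2, align 2) → ends 2; pad 6 to align 8 for rss; rss at 8 (size 8, align 8) → ends 16; uid at 16 (size 4, align 4) → ends 20; prio at 20 (size 1, align 1) → ends 21; tail pad 3 to reach multiple of 8; total 24 bytes, alignment 8
target at 0 (size 24, align 1) → ends 24
vx at 24 (size 4, align 1) → ends 28
hp at 28 (size 1, align 1) → ends 29
vy at 29 (size 4, align 1) → ends 33
x at 33 (size 72, align 1) → ends 105
cooldown at 105 (size 8, align 1) → ends 113
y at 113 (size 4, align 1) → ends 117
z at 117 (size 2, align 1) → ends 119
score at 119 (size 4, align 1) → ends 123
total 123 bytes, alignment 1
array of 23: 23 × 123 = 2829

2829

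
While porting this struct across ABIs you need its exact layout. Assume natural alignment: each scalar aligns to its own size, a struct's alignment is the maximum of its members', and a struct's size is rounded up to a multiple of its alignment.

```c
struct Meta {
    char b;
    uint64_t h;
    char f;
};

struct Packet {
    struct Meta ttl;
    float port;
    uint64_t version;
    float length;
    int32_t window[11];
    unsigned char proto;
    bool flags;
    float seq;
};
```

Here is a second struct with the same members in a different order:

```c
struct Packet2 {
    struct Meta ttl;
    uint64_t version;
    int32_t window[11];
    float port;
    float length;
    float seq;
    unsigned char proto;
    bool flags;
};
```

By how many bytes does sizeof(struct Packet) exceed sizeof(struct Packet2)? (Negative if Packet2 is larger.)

Meta: @0: b [1B, align 1] → 1; +7 pad (align 8); @8: h [8B, align 8] → 16; @16: f [1B, align 1] → 17; +7 tail pad (align 8); size 24, align 8
@0: ttl [24B, align 8] → 24
@24: port [4B, align 4] → 28
+4 pad (align 8)
@32: version [8B, align 8] → 40
@40: length [4B, align 4] → 44
@44: window [44B, align 4] → 88
@88: proto [1B, align 1] → 89
@89: flags [1B, align 1] → 90
+2 pad (align 4)
@92: seq [4B, align 4] → 96
size 96, align 8
— Packet2 —
@0: ttl [24B, align 8] → 24
@24: version [8B, align 8] → 32
@32: window [44B, align 4] → 76
@76: port [4B, align 4] → 80
@80: length [4B, align 4] → 84
@84: seq [4B, align 4] → 88
@88: proto [1B, align 1] → 89
@89: flags [1B, align 1] → 90
+6 tail pad (align 8)
size 96, align 8
96 − 96 = 0

0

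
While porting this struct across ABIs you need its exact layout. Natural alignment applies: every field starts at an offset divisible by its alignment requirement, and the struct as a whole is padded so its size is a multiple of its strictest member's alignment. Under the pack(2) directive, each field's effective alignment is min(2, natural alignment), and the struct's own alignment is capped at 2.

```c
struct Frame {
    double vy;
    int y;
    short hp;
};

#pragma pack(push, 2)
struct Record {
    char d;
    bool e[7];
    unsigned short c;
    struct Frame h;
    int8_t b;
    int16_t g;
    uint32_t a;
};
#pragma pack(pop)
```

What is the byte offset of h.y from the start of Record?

18

Frame: vy at 0 (size 8, align 8) → ends 8; y at 8 (size 4, align 4) → ends 12; hp at 12 (size 2, align 2) → ends 14; tail pad 2 to reach multiple of 8; total 16 bytes, alignment 8
d at 0 (size 1, align 1) → ends 1
e at 1 (size 7, align 1) → ends 8
c at 8 (size 2, align 2) → ends 10
h at 10 (size 16, align 2) → ends 26
within Frame: y at 8
10 + 8 = 18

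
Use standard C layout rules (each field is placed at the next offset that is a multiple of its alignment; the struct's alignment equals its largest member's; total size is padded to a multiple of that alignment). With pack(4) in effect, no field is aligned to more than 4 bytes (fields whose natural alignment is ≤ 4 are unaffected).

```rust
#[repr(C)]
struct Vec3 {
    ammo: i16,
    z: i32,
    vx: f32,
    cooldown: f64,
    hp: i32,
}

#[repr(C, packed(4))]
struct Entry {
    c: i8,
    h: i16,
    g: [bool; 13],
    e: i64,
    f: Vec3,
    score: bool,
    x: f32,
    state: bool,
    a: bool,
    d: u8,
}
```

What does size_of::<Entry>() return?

72

Vec3: ammo at 0 (size 2, align 2) → ends 2; pad 2 to align 4 for z; z at 4 (size 4, align 4) → ends 8; vx at 8 (size 4, align 4) → ends 12; pad 4 to align 8 for cooldown; cooldown at 16 (size 8, align 8) → ends 24; hp at 24 (size 4, align 4) → ends 28; tail pad 4 to reach multiple of 8; total 32 bytes, alignment 8
c at 0 (size 1, align 1) → ends 1
pad 1 to align 2 for h
h at 2 (size 2, align 2) → ends 4
g at 4 (size 13, align 1) → ends 17
pad 3 to align 4 for e
e at 20 (size 8, align 4) → ends 28
f at 28 (size 32, align 4) → ends 60
score at 60 (size 1, align 1) → ends 61
pad 3 to align 4 for x
x at 64 (size 4, align 4) → ends 68
state at 68 (size 1, align 1) → ends 69
a at 69 (size 1, align 1) → ends 70
d at 70 (size 1, align 1) → ends 71
tail pad 1 to reach multiple of 4
total 72 bytes, alignment 4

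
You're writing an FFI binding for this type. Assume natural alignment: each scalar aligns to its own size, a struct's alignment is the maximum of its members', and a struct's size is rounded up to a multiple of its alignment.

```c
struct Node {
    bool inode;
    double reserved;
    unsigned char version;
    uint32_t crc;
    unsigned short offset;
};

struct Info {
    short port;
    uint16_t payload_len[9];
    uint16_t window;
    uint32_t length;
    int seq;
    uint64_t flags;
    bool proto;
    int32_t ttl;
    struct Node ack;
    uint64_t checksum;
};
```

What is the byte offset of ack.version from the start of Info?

64

Node: @0: inode [1B, align 1] → 1; +7 pad (align 8); @8: reserved [8B, align 8] → 16; @16: version [1B, align 1] → 17; +3 pad (align 4); @20: crc [4B, align 4] → 24; @24: offset [2B, align 2] → 26; +6 tail pad (align 8); size 32, align 8
@0: port [2B, align 2] → 2
@2: payload_len [18B, align 2] → 20
@20: window [2B, align 2] → 22
+2 pad (align 4)
@24: length [4B, align 4] → 28
@28: seq [4B, align 4] → 32
@32: flags [8B, align 8] → 40
@40: proto [1B, align 1] → 41
+3 pad (align 4)
@44: ttl [4B, align 4] → 48
@48: ack [32B, align 8] → 80
within Node: version at 16
48 + 16 = 64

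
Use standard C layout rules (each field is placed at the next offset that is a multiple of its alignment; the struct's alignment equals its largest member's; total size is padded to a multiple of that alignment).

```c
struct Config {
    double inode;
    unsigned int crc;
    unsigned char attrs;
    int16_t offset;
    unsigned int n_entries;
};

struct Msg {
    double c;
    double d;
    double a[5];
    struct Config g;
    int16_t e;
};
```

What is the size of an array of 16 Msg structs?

1408

Config: inode at 0 (size 8, align 8) → ends 8; crc at 8 (size 4, align 4) → ends 12; attrs at 12 (size 1, align 1) → ends 13; pad 1 to align 2 for offset; offset at 14 (size 2, align 2) → ends 16; n_entries at 16 (size 4, align 4) → ends 20; tail pad 4 to reach multiple of 8; total 24 bytes, alignment 8
c at 0 (size 8, align 8) → ends 8
d at 8 (size 8, align 8) → ends 16
a at 16 (size 40, align 8) → ends 56
g at 56 (size 24, align 8) → ends 80
e at 80 (size 2, align 2) → ends 82
tail pad 6 to reach multiple of 8
total 88 bytes, alignment 8
array of 16: 16 × 88 = 1408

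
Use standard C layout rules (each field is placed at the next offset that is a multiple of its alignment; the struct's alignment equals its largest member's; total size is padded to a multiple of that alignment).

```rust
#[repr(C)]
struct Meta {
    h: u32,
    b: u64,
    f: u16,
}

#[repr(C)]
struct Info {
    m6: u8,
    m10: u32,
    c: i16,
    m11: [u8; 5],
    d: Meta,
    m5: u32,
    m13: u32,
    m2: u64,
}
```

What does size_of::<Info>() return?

Meta: @0: h [4B, align 4] → 4; +4 pad (align 8); @8: b [8B, align 8] → 16; @16: f [2B, align 2] → 18; +6 tail pad (align 8); size 24, align 8
@0: m6 [1B, align 1] → 1
+3 pad (align 4)
@4: m10 [4B, align 4] → 8
@8: c [2B, align 2] → 10
@10: m11 [5B, align 1] → 15
+1 pad (align 8)
@16: d [24B, align 8] → 40
@40: m5 [4B, align 4] → 44
@44: m13 [4B, align 4] → 48
@48: m2 [8B, align 8] → 56
size 56, align 8

56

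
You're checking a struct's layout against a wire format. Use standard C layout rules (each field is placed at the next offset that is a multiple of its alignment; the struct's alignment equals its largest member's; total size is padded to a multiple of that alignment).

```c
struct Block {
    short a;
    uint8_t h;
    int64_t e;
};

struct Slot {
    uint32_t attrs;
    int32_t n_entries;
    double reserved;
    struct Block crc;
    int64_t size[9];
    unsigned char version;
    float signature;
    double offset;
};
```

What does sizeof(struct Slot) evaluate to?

120 bytes

Block: @0: a [2B, align 2] → 2; @2: h [1B, align 1] → 3; +5 pad (align 8); @8: e [8B, align 8] → 16; size 16, align 8
@0: attrs [4B, align 4] → 4
@4: n_entries [4B, align 4] → 8
@8: reserved [8B, align 8] → 16
@16: crc [16B, align 8] → 32
@32: size [72B, align 8] → 104
@104: version [1B, align 1] → 105
+3 pad (align 4)
@108: signature [4B, align 4] → 112
@112: offset [8B, align 8] → 120
size 120, align 8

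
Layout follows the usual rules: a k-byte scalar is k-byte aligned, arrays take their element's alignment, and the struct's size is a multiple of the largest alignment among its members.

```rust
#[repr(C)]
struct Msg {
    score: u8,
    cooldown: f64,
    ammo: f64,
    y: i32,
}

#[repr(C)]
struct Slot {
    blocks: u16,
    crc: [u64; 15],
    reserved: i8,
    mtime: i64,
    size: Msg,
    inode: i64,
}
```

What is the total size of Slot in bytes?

Msg: score at 0 (size 1, align 1) → ends 1; pad 7 to align 8 for cooldown; cooldown at 8 (size 8, align 8) → ends 16; ammo at 16 (size 8, align 8) → ends 24; y at 24 (size 4, align 4) → ends 28; tail pad 4 to reach multiple of 8; total 32 bytes, alignment 8
blocks at 0 (size 2, align 2) → ends 2
pad 6 to align 8 for crc
crc at 8 (size 120, align 8) → ends 128
reserved at 128 (size 1, align 1) → ends 129
pad 7 to align 8 for mtime
mtime at 136 (size 8, align 8) → ends 144
size at 144 (size 32, align 8) → ends 176
inode at 176 (size 8, align 8) → ends 184
total 184 bytes, alignment 8

184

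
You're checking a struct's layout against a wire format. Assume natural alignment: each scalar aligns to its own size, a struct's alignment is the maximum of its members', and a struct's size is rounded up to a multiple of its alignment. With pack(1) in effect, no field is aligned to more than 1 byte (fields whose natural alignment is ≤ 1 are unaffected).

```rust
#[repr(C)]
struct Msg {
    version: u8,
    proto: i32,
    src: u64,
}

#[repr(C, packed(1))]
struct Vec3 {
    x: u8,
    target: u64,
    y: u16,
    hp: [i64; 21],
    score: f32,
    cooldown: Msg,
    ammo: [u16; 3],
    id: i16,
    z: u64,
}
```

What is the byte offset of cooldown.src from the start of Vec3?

Msg: version at 0 (size 1, align 1) → ends 1; pad 3 to align 4 for proto; proto at 4 (size 4, align 4) → ends 8; src at 8 (size 8, align 8) → ends 16; total 16 bytes, alignment 8
x at 0 (size 1, align 1) → ends 1
target at 1 (size 8, align 1) → ends 9
y at 9 (size 2, align 1) → ends 11
hp at 11 (size 168, align 1) → ends 179
score at 179 (size 4, align 1) → ends 183
cooldown at 183 (size 16, align 1) → ends 199
within Msg: src at 8
183 + 8 = 191

191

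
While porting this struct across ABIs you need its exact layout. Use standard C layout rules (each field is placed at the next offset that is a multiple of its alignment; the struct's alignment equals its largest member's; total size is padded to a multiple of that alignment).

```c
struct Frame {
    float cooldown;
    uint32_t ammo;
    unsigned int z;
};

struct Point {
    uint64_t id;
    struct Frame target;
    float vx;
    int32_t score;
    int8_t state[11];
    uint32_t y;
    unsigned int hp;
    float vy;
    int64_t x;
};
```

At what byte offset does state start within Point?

28

Frame: 0..4  cooldown  (4B, 4-aligned); 4..8  ammo  (4B, 4-aligned); 8..12  z  (4B, 4-aligned); sizeof = 12, alignof = 4
0..8  id  (8B, 8-aligned)
8..20  target  (12B, 4-aligned)
20..24  vx  (4B, 4-aligned)
24..28  score  (4B, 4-aligned)
28..39  state  (11B, 1-aligned)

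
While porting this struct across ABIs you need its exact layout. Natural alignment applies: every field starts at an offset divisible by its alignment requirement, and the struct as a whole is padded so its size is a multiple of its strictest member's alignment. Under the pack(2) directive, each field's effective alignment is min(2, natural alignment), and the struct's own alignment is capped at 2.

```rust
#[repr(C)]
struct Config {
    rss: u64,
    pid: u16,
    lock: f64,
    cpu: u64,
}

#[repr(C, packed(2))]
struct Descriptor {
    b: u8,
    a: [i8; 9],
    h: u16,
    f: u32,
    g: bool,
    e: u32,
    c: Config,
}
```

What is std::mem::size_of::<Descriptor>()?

Config: @0: rss [8B, align 8] → 8; @8: pid [2B, align 2] → 10; +6 pad (align 8); @16: lock [8B, align 8] → 24; @24: cpu [8B, align 8] → 32; size 32, align 8
@0: b [1B, align 1] → 1
@1: a [9B, align 1] → 10
@10: h [2B, align 2] → 12
@12: f [4B, align 2] → 16
@16: g [1B, align 1] → 17
+1 pad (align 2)
@18: e [4B, align 2] → 22
@22: c [32B, align 2] → 54
size 54, align 2

54 bytes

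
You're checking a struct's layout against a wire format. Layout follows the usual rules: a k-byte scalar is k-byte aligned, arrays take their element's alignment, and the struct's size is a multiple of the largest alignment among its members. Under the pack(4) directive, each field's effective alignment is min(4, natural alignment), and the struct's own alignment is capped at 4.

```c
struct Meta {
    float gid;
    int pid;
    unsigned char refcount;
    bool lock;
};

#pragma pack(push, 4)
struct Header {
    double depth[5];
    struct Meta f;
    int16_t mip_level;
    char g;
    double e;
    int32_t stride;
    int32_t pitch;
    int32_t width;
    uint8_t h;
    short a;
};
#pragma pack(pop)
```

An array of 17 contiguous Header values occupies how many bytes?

Meta: 0..4  gid  (4B, 4-aligned); 4..8  pid  (4B, 4-aligned); 8..9  refcount  (1B, 1-aligned); 9..10  lock  (1B, 1-aligned); 10..12  -- tail padding (2B); sizeof = 12, alignof = 4
0..40  depth  (40B, 4-aligned)
40..52  f  (12B, 4-aligned)
52..54  mip_level  (2B, 2-aligned)
54..55  g  (1B, 1-aligned)
55..56  -- padding (1B)
56..64  e  (8B, 4-aligned)
64..68  stride  (4B, 4-aligned)
68..72  pitch  (4B, 4-aligned)
72..76  width  (4B, 4-aligned)
76..77  h  (1B, 1-aligned)
77..78  -- padding (1B)
78..80  a  (2B, 2-aligned)
sizeof = 80, alignof = 4
array of 17: 17 × 80 = 1360

1360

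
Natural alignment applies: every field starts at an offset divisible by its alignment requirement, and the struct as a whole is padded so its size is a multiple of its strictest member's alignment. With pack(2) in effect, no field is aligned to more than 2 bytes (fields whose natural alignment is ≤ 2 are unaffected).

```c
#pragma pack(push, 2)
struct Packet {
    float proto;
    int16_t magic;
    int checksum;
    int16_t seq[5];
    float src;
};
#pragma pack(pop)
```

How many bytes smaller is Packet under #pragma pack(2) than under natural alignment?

4

natural layout:
  proto at 0 (size 4, align 4) → ends 4
  magic at 4 (size 2, align 2) → ends 6
  pad 2 to align 4 for checksum
  checksum at 8 (size 4, align 4) → ends 12
  seq at 12 (size 10, align 2) → ends 22
  pad 2 to align 4 for src
  src at 24 (size 4, align 4) → ends 28
  total 28 bytes, alignment 4
packed(2) layout:
  proto at 0 (size 4, align 2) → ends 4
  magic at 4 (size 2, align 2) → ends 6
  checksum at 6 (size 4, align 2) → ends 10
  seq at 10 (size 10, align 2) → ends 20
  src at 20 (size 4, align 2) → ends 24
  total 24 bytes, alignment 2
28 − 24 = 4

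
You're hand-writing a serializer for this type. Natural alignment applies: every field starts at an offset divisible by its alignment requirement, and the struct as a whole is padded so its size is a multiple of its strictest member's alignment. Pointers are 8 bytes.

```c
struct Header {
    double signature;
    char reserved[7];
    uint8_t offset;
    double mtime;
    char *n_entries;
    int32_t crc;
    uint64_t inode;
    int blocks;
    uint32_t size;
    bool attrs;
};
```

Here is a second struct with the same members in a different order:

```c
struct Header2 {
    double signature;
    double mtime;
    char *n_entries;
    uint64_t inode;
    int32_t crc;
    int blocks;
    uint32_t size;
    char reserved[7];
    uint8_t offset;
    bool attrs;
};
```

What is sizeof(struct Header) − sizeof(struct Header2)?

8

0..8  signature  (8B, 8-aligned)
8..15  reserved  (7B, 1-aligned)
15..16  offset  (1B, 1-aligned)
16..24  mtime  (8B, 8-aligned)
24..32  n_entries  (8B, 8-aligned)
32..36  crc  (4B, 4-aligned)
36..40  -- padding (4B)
40..48  inode  (8B, 8-aligned)
48..52  blocks  (4B, 4-aligned)
52..56  size  (4B, 4-aligned)
56..57  attrs  (1B, 1-aligned)
57..64  -- tail padding (7B)
sizeof = 64, alignof = 8
— Header2 —
0..8  signature  (8B, 8-aligned)
8..16  mtime  (8B, 8-aligned)
16..24  n_entries  (8B, 8-aligned)
24..32  inode  (8B, 8-aligned)
32..36  crc  (4B, 4-aligned)
36..40  blocks  (4B, 4-aligned)
40..44  size  (4B, 4-aligned)
44..51  reserved  (7B, 1-aligned)
51..52  offset  (1B, 1-aligned)
52..53  attrs  (1B, 1-aligned)
53..56  -- tail padding (3B)
sizeof = 56, alignof = 8
64 − 56 = 8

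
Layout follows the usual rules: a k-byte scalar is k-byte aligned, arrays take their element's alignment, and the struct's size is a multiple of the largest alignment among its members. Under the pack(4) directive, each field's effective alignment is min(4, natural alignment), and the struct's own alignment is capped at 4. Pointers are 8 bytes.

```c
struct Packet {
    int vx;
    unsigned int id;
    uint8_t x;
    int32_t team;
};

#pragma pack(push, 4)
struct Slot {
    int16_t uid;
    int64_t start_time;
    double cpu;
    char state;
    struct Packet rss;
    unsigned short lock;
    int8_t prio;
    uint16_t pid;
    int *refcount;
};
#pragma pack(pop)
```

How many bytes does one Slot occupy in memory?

56 bytes

Packet: vx at 0 (size 4, align 4) → ends 4; id at 4 (size 4, align 4) → ends 8; x at 8 (size 1, align 1) → ends 9; pad 3 to align 4 for team; team at 12 (size 4, align 4) → ends 16; total 16 bytes, alignment 4
uid at 0 (size 2, align 2) → ends 2
pad 2 to align 4 for start_time
start_time at 4 (size 8, align 4) → ends 12
cpu at 12 (size 8, align 4) → ends 20
state at 20 (size 1, align 1) → ends 21
pad 3 to align 4 for rss
rss at 24 (size 16, align 4) → ends 40
lock at 40 (size 2, align 2) → ends 42
prio at 42 (size 1, align 1) → ends 43
pad 1 to align 2 for pid
pid at 44 (size 2, align 2) → ends 46
pad 2 to align 4 for refcount
refcount at 48 (size 8, align 4) → ends 56
total 56 bytes, alignment 4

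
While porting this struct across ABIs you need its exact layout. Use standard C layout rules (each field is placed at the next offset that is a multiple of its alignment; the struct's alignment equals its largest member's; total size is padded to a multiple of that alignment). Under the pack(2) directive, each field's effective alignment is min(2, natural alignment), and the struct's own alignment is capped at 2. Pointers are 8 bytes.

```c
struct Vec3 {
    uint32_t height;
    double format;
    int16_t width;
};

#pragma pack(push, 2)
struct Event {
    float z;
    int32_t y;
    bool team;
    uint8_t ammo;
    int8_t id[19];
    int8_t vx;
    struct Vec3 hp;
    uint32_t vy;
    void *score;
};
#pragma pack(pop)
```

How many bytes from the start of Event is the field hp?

30

Vec3: 0..4  height  (4B, 4-aligned); 4..8  -- padding (4B); 8..16  format  (8B, 8-aligned); 16..18  width  (2B, 2-aligned); 18..24  -- tail padding (6B); sizeof = 24, alignof = 8
0..4  z  (4B, 2-aligned)
4..8  y  (4B, 2-aligned)
8..9  team  (1B, 1-aligned)
9..10  ammo  (1B, 1-aligned)
10..29  id  (19B, 1-aligned)
29..30  vx  (1B, 1-aligned)
30..54  hp  (24B, 2-aligned)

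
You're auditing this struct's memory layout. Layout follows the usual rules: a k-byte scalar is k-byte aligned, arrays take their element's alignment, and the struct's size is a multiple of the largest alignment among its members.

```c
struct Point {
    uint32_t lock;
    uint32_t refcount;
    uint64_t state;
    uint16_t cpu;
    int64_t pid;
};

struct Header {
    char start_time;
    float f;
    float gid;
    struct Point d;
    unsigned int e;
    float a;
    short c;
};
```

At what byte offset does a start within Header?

52

Point: lock at 0 (size 4, align 4) → ends 4; refcount at 4 (size 4, align 4) → ends 8; state at 8 (size 8, align 8) → ends 16; cpu at 16 (size 2, align 2) → ends 18; pad 6 to align 8 for pid; pid at 24 (size 8, align 8) → ends 32; total 32 bytes, alignment 8
start_time at 0 (size 1, align 1) → ends 1
pad 3 to align 4 for f
f at 4 (size 4, align 4) → ends 8
gid at 8 (size 4, align 4) → ends 12
pad 4 to align 8 for d
d at 16 (size 32, align 8) → ends 48
e at 48 (size 4, align 4) → ends 52
a at 52 (size 4, align 4) → ends 56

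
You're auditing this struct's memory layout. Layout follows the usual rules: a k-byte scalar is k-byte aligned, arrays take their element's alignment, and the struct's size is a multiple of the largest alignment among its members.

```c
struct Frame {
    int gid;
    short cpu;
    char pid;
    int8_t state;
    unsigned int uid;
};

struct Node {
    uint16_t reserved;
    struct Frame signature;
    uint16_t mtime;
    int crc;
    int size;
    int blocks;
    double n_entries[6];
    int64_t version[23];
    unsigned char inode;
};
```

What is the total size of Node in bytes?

Frame: 0..4  gid  (4B, 4-aligned); 4..6  cpu  (2B, 2-aligned); 6..7  pid  (1B, 1-aligned); 7..8  state  (1B, 1-aligned); 8..12  uid  (4B, 4-aligned); sizeof = 12, alignof = 4
0..2  reserved  (2B, 2-aligned)
2..4  -- padding (2B)
4..16  signature  (12B, 4-aligned)
16..18  mtime  (2B, 2-aligned)
18..20  -- padding (2B)
20..24  crc  (4B, 4-aligned)
24..28  size  (4B, 4-aligned)
28..32  blocks  (4B, 4-aligned)
32..80  n_entries  (48B, 8-aligned)
80..264  version  (184B, 8-aligned)
264..265  inode  (1B, 1-aligned)
265..272  -- tail padding (7B)
sizeof = 272, alignof = 8

272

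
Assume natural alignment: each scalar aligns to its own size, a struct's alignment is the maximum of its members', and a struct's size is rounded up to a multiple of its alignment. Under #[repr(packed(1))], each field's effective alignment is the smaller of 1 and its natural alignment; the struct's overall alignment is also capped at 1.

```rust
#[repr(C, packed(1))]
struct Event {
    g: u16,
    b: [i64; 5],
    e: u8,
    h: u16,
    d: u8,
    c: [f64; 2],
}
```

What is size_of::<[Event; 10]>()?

620

@0: g [2B, align 1] → 2
@2: b [40B, align 1] → 42
@42: e [1B, align 1] → 43
@43: h [2B, align 1] → 45
@45: d [1B, align 1] → 46
@46: c [16B, align 1] → 62
size 62, align 1
array of 10: 10 × 62 = 620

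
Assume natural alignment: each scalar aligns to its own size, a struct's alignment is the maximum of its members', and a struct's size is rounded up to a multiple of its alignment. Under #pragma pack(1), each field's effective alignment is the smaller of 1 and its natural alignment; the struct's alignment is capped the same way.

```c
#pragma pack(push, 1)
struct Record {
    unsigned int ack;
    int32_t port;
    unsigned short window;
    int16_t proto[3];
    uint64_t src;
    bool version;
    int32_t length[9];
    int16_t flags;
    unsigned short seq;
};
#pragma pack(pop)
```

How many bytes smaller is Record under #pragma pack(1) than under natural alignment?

7

natural layout:
  @0: ack [4B, align 4] → 4
  @4: port [4B, align 4] → 8
  @8: window [2B, align 2] → 10
  @10: proto [6B, align 2] → 16
  @16: src [8B, align 8] → 24
  @24: version [1B, align 1] → 25
  +3 pad (align 4)
  @28: length [36B, align 4] → 64
  @64: flags [2B, align 2] → 66
  @66: seq [2B, align 2] → 68
  +4 tail pad (align 8)
  size 72, align 8
packed(1) layout:
  @0: ack [4B, align 1] → 4
  @4: port [4B, align 1] → 8
  @8: window [2B, align 1] → 10
  @10: proto [6B, align 1] → 16
  @16: src [8B, align 1] → 24
  @24: version [1B, align 1] → 25
  @25: length [36B, align 1] → 61
  @61: flags [2B, align 1] → 63
  @63: seq [2B, align 1] → 65
  size 65, align 1
72 − 65 = 7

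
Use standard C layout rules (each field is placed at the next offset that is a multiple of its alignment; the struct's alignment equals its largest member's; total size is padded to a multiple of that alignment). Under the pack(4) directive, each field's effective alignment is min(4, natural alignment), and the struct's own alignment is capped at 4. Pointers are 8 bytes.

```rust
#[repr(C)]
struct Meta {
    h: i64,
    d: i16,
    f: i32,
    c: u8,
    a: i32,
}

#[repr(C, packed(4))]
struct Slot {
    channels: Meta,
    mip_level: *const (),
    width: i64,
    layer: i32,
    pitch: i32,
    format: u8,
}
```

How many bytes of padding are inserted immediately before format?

Meta: 0..8  h  (8B, 8-aligned); 8..10  d  (2B, 2-aligned); 10..12  -- padding (2B); 12..16  f  (4B, 4-aligned); 16..17  c  (1B, 1-aligned); 17..20  -- padding (3B); 20..24  a  (4B, 4-aligned); sizeof = 24, alignof = 8
0..24  channels  (24B, 4-aligned)
24..32  mip_level  (8B, 4-aligned)
32..40  width  (8B, 4-aligned)
40..44  layer  (4B, 4-aligned)
44..48  pitch  (4B, 4-aligned)
48..49  format  (1B, 1-aligned)

0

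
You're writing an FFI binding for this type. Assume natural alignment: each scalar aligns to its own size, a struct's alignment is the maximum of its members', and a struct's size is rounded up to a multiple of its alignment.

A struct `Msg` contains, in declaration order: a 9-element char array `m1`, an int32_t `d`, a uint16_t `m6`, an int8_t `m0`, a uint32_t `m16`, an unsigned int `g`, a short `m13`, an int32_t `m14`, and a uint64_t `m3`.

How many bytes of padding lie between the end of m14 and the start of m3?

4

m1 at 0 (size 9, align 1) → ends 9
pad 3 to align 4 for d
d at 12 (size 4, align 4) → ends 16
m6 at 16 (size 2, align 2) → ends 18
m0 at 18 (size 1, align 1) → ends 19
pad 1 to align 4 for m16
m16 at 20 (size 4, align 4) → ends 24
g at 24 (size 4, align 4) → ends 28
m13 at 28 (size 2, align 2) → ends 30
pad 2 to align 4 for m14
m14 at 32 (size 4, align 4) → ends 36
pad 4 to align 8 for m3
m3 at 40 (size 8, align 8) → ends 48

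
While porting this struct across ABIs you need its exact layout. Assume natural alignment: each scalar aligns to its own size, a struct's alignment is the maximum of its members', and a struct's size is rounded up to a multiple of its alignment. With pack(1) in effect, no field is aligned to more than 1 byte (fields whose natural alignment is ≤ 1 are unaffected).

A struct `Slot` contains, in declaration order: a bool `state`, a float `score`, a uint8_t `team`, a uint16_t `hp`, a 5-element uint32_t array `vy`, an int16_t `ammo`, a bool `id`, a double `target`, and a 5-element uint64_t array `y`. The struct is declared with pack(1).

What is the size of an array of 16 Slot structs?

1264

@0: state [1B, align 1] → 1
@1: score [4B, align 1] → 5
@5: team [1B, align 1] → 6
@6: hp [2B, align 1] → 8
@8: vy [20B, align 1] → 28
@28: ammo [2B, align 1] → 30
@30: id [1B, align 1] → 31
@31: target [8B, align 1] → 39
@39: y [40B, align 1] → 79
size 79, align 1
array of 16: 16 × 79 = 1264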